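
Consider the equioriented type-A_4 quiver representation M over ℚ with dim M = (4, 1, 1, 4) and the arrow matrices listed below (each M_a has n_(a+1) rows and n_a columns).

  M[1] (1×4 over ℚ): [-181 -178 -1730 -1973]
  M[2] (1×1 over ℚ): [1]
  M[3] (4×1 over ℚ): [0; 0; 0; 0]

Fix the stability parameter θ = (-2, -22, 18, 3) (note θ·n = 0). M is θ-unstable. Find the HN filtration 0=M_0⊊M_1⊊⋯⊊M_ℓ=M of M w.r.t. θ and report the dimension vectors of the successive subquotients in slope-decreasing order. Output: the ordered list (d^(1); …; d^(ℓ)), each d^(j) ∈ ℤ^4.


Via rank(M_{q-1}∘⋯∘M_p): M ≅ I[1,1]^3, I[1,3], I[4,4]^4.
μ_θ-semistable layers: μ^(1)=18; μ^(2)=3; μ^(3)=-2; μ^(4)=-12

((0, 0, 1, 0); (0, 0, 0, 4); (3, 0, 0, 0); (1, 1, 0, 0))


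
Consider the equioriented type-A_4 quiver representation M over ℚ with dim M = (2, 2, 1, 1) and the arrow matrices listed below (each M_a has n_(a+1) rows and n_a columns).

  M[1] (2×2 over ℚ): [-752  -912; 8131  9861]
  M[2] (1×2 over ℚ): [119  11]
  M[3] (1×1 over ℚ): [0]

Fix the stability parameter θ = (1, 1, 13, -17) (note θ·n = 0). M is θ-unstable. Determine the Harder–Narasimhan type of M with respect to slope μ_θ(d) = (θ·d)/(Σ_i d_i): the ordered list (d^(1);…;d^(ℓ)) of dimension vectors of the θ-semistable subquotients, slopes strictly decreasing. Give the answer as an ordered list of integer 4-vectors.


Interval decomposition of M: I[1,1], I[1,3], I[2,2], I[4,4].
HN type (ℓ=3): μ^(1)=13; μ^(2)=1; μ^(3)=-17

((0, 0, 1, 0); (2, 2, 0, 0); (0, 0, 0, 1))


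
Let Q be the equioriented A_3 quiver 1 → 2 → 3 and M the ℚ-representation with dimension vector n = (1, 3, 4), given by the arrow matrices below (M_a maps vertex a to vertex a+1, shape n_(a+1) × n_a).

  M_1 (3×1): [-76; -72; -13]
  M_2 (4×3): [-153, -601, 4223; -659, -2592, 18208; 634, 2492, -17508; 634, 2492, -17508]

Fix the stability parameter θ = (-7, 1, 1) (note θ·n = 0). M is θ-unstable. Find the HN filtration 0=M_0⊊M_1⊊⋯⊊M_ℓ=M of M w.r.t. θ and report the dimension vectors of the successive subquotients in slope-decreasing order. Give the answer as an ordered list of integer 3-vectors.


Barcode: M ≅ I[1,3], I[2,2], I[2,3], I[3,3]^2. HN layers by μ_θ (2 steps, strictly decreasing):
  μ^(1)=1; μ^(2)=-7

((0, 3, 4); (1, 0, 0))


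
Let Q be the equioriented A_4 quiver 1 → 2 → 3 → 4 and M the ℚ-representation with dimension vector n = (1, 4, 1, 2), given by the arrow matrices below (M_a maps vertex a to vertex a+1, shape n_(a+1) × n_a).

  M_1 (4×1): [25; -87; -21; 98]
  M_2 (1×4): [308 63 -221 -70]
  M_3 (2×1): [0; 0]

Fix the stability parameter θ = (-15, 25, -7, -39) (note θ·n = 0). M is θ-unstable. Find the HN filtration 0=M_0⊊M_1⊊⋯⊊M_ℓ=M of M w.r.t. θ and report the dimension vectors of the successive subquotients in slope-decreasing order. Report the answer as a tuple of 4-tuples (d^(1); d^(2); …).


Via rank(M_{q-1}∘⋯∘M_p): M ≅ I[1,2], I[2,2]^2, I[2,3], I[4,4]^2.
μ_θ-semistable layers: μ^(1)=25; μ^(2)=9; μ^(3)=-15; μ^(4)=-39

((0, 3, 0, 0); (0, 1, 1, 0); (1, 0, 0, 0); (0, 0, 0, 2))


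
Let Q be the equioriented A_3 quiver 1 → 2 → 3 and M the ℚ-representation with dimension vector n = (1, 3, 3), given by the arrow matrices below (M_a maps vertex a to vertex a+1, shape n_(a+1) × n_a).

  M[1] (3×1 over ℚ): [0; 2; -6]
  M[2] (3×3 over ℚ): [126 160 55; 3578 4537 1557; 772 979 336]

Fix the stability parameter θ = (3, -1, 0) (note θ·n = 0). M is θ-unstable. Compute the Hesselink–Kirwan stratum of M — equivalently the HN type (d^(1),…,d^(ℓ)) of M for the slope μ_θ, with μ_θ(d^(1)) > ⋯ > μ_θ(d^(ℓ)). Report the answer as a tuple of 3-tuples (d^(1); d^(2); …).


Interval decomposition of M: I[1,3], I[2,3]^2.
HN type (ℓ=3): μ^(1)=2/3; μ^(2)=0; μ^(3)=-1

((1, 1, 1); (0, 0, 2); (0, 2, 0))


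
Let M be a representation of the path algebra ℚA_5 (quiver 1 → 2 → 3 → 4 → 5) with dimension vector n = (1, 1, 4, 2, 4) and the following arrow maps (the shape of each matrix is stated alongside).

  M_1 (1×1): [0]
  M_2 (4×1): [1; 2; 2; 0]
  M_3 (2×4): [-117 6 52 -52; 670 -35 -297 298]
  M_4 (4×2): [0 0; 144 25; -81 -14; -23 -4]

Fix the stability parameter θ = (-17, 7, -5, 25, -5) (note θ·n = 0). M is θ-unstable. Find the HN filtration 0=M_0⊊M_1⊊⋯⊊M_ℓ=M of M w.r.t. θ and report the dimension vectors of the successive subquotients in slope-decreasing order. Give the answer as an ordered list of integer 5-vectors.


Barcode: M ≅ I[1,1], I[2,5], I[3,3]^2, I[3,5], I[5,5]^2. HN layers by μ_θ (4 steps, strictly decreasing):
  μ^(1)=10; μ^(2)=1; μ^(3)=-5; μ^(4)=-17

((0, 0, 0, 2, 2); (0, 1, 1, 0, 0); (0, 0, 3, 0, 2); (1, 0, 0, 0, 0))


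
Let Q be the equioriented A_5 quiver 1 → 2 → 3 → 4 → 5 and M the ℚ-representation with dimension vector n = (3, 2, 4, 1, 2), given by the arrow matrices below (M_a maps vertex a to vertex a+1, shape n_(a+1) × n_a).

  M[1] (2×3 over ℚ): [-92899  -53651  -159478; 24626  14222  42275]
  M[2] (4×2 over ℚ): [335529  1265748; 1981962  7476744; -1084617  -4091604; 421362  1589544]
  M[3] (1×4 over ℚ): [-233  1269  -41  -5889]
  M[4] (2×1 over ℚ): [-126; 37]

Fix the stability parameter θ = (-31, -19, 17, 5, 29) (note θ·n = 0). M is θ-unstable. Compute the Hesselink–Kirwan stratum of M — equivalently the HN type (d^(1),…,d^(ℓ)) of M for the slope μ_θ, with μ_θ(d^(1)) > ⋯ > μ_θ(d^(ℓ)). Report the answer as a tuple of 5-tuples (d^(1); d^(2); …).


Barcode: M ≅ I[1,1], I[1,2], I[1,3], I[3,3]^2, I[3,5], I[5,5]. HN layers by μ_θ (5 steps, strictly decreasing):
  μ^(1)=29; μ^(2)=17; μ^(3)=11; μ^(4)=-19; μ^(5)=-31

((0, 0, 0, 0, 2); (0, 0, 3, 0, 0); (0, 0, 1, 1, 0); (0, 2, 0, 0, 0); (3, 0, 0, 0, 0))


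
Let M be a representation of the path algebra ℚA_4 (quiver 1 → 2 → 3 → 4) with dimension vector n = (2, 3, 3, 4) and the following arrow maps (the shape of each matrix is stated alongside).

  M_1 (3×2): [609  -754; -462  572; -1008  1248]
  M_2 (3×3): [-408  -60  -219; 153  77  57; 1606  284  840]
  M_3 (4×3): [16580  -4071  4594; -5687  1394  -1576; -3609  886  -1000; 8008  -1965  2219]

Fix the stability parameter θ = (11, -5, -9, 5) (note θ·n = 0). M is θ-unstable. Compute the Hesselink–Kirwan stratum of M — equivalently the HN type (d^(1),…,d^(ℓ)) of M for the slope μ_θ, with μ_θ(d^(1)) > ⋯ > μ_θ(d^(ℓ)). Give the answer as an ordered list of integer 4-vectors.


Barcode: M ≅ I[1,1], I[1,4], I[2,4]^2, I[4,4]. HN layers by μ_θ (4 steps, strictly decreasing):
  μ^(1)=11; μ^(2)=5; μ^(3)=-1; μ^(4)=-7

((1, 0, 0, 0); (0, 0, 0, 4); (1, 1, 1, 0); (0, 2, 2, 0))


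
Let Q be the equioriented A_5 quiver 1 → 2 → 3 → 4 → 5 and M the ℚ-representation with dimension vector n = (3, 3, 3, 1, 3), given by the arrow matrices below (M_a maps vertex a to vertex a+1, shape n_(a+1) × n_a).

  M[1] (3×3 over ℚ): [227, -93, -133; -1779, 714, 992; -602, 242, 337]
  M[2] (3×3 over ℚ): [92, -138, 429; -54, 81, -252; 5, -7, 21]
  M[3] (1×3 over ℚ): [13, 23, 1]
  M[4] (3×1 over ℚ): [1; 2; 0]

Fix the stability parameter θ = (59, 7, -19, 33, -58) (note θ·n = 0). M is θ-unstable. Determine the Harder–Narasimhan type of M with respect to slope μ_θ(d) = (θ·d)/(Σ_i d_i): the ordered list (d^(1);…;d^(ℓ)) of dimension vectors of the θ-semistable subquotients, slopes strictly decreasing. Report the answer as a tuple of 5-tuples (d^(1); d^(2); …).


Barcode: M ≅ I[1,3]^2, I[1,5], I[5,5]^2. HN layers by μ_θ (3 steps, strictly decreasing):
  μ^(1)=47/3; μ^(2)=22/5; μ^(3)=-58

((2, 2, 2, 0, 0); (1, 1, 1, 1, 1); (0, 0, 0, 0, 2))


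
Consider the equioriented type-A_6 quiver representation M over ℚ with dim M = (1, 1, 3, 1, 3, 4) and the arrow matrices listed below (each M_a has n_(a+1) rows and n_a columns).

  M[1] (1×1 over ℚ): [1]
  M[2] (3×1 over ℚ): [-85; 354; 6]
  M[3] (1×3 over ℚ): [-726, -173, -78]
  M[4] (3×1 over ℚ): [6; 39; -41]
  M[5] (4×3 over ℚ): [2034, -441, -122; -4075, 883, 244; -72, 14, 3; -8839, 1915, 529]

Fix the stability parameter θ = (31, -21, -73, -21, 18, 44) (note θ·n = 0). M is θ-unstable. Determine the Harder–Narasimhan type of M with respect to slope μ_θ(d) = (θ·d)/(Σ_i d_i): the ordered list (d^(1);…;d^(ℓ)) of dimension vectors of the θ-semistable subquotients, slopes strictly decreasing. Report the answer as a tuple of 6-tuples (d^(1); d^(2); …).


Interval decomposition of M: I[1,3], I[3,3], I[3,6], I[5,6]^2, I[6,6].
HN type (ℓ=4): μ^(1)=44; μ^(2)=18; μ^(3)=-21; μ^(4)=-73

((0, 0, 0, 0, 0, 4); (0, 0, 0, 0, 3, 0); (1, 1, 1, 1, 0, 0); (0, 0, 2, 0, 0, 0))


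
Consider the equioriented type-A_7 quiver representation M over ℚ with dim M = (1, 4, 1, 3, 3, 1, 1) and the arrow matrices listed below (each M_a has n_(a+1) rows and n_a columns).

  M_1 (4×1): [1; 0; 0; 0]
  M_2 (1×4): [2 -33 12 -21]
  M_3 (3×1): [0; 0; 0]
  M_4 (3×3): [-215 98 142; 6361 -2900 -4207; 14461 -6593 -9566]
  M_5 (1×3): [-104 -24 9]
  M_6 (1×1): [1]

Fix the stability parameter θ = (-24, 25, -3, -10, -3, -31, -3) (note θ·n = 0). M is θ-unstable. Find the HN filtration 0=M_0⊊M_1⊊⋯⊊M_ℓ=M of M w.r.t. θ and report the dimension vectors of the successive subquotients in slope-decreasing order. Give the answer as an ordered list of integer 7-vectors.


Barcode: M ≅ I[1,3], I[2,2]^3, I[4,5]^2, I[4,7]. HN layers by μ_θ (6 steps, strictly decreasing):
  μ^(1)=25; μ^(2)=11; μ^(3)=-3; μ^(4)=-10; μ^(5)=-44/3; μ^(6)=-24

((0, 3, 0, 0, 0, 0, 0); (0, 1, 1, 0, 0, 0, 0); (0, 0, 0, 0, 2, 0, 1); (0, 0, 0, 2, 0, 0, 0); (0, 0, 0, 1, 1, 1, 0); (1, 0, 0, 0, 0, 0, 0))


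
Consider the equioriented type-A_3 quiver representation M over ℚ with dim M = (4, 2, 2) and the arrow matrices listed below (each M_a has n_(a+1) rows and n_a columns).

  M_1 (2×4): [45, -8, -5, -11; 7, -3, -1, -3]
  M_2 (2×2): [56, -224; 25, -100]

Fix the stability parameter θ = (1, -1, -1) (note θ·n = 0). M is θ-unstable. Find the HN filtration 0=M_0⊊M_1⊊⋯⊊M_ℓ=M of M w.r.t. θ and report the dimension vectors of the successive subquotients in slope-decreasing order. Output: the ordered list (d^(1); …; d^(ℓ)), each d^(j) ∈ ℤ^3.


Via rank(M_{q-1}∘⋯∘M_p): M ≅ I[1,1]^2, I[1,2], I[1,3], I[3,3].
μ_θ-semistable layers: μ^(1)=1; μ^(2)=0; μ^(3)=-1/3; μ^(4)=-1

((2, 0, 0); (1, 1, 0); (1, 1, 1); (0, 0, 1))


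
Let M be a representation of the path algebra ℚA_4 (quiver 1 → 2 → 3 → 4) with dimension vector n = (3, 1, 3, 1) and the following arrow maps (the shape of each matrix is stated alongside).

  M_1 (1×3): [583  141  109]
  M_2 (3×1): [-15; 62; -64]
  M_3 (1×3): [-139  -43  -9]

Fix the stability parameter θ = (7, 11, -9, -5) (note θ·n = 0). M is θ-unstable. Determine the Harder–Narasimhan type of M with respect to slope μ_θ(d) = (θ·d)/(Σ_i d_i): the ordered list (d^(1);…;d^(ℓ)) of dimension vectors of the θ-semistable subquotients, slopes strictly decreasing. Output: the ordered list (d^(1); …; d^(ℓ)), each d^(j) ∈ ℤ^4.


Barcode: M ≅ I[1,1]^2, I[1,4], I[3,3]^2. HN layers by μ_θ (3 steps, strictly decreasing):
  μ^(1)=7; μ^(2)=1; μ^(3)=-9

((2, 0, 0, 0); (1, 1, 1, 1); (0, 0, 2, 0))


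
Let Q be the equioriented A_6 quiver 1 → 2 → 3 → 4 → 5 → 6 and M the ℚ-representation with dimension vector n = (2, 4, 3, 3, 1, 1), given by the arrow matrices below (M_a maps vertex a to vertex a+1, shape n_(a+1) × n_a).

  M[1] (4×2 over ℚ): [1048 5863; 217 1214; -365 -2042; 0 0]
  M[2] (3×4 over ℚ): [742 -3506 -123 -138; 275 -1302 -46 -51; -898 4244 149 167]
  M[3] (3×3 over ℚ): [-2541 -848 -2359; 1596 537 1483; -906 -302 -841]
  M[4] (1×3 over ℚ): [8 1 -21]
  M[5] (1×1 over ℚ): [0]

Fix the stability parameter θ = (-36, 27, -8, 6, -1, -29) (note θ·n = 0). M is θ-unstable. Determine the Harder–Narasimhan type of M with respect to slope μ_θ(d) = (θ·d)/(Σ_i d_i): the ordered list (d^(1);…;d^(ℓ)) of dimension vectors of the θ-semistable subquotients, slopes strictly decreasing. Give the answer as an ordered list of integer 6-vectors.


Interval decomposition of M: I[1,4], I[1,5], I[2,2], I[2,4], I[6,6].
HN type (ℓ=5): μ^(1)=27; μ^(2)=25/3; μ^(3)=6; μ^(4)=-29; μ^(5)=-36

((0, 1, 0, 0, 0, 0); (0, 2, 2, 2, 0, 0); (0, 1, 1, 1, 1, 0); (0, 0, 0, 0, 0, 1); (2, 0, 0, 0, 0, 0))


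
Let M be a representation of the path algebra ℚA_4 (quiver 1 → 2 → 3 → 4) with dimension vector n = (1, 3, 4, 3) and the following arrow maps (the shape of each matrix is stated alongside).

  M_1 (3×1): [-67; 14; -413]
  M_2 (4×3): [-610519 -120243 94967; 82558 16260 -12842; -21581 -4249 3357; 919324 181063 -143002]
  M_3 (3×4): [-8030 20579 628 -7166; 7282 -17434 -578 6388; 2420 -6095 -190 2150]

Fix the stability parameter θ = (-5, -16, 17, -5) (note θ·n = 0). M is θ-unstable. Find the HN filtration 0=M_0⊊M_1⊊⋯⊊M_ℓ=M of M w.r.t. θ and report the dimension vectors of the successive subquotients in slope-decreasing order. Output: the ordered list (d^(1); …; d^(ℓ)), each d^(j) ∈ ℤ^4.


Interval decomposition of M: I[1,2], I[2,3]^2, I[3,4]^2, I[4,4].
HN type (ℓ=5): μ^(1)=17; μ^(2)=6; μ^(3)=-5; μ^(4)=-21/2; μ^(5)=-16

((0, 0, 2, 0); (0, 0, 2, 2); (0, 0, 0, 1); (1, 1, 0, 0); (0, 2, 0, 0))


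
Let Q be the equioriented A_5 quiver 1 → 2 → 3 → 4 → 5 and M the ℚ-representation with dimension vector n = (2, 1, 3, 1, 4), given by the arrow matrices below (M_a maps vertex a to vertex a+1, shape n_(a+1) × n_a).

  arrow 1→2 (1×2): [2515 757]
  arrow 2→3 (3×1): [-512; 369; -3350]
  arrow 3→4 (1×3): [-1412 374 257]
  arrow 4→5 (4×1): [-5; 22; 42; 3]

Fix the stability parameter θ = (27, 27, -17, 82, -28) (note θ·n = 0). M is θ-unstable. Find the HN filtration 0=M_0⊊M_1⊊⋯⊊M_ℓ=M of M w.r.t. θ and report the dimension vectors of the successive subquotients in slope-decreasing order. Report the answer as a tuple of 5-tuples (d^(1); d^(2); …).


Interval decomposition of M: I[1,1], I[1,3], I[3,3], I[3,5], I[5,5]^3.
HN type (ℓ=4): μ^(1)=27; μ^(2)=37/3; μ^(3)=-17; μ^(4)=-28

((1, 0, 0, 1, 1); (1, 1, 1, 0, 0); (0, 0, 2, 0, 0); (0, 0, 0, 0, 3))


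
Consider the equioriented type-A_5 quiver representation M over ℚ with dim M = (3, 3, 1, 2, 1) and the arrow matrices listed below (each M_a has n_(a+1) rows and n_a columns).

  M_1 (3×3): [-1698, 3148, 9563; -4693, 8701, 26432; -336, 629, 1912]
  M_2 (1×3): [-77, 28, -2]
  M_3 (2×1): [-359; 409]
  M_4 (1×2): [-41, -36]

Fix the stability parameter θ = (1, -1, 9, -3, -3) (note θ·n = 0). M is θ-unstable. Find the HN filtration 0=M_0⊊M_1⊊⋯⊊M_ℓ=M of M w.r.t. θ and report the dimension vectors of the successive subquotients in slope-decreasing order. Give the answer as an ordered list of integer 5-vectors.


Barcode: M ≅ I[1,2]^2, I[1,5], I[4,4]. HN layers by μ_θ (3 steps, strictly decreasing):
  μ^(1)=1; μ^(2)=0; μ^(3)=-3

((0, 0, 1, 1, 1); (3, 3, 0, 0, 0); (0, 0, 0, 1, 0))


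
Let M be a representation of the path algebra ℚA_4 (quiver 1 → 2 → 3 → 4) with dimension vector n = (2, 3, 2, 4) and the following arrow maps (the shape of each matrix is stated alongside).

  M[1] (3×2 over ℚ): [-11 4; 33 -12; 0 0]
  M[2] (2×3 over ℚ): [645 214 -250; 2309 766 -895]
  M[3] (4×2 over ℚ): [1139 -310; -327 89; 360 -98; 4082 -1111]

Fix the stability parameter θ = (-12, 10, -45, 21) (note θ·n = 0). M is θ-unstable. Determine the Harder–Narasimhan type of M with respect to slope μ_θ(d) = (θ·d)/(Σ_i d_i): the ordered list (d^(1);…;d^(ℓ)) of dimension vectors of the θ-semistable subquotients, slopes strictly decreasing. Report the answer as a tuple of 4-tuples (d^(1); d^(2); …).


Interval decomposition of M: I[1,1], I[1,4], I[2,2], I[2,4], I[4,4]^2.
HN type (ℓ=5): μ^(1)=21; μ^(2)=10; μ^(3)=-12; μ^(4)=-47/3; μ^(5)=-35/2

((0, 0, 0, 4); (0, 1, 0, 0); (1, 0, 0, 0); (1, 1, 1, 0); (0, 1, 1, 0))


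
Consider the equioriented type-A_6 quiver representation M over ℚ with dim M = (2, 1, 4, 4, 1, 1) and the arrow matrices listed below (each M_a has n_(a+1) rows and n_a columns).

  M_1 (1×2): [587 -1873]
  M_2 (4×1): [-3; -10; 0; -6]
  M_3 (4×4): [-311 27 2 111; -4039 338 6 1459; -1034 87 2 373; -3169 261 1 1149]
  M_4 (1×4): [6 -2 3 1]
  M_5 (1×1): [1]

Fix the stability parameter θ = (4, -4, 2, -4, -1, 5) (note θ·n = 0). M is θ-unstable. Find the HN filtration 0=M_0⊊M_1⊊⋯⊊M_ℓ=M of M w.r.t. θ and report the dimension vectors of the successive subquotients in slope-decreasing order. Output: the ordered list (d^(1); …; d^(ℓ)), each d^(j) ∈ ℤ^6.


Interval decomposition of M: I[1,1], I[1,6], I[3,4]^3.
HN type (ℓ=4): μ^(1)=5; μ^(2)=4; μ^(3)=-3/5; μ^(4)=-1

((0, 0, 0, 0, 0, 1); (1, 0, 0, 0, 0, 0); (1, 1, 1, 1, 1, 0); (0, 0, 3, 3, 0, 0))


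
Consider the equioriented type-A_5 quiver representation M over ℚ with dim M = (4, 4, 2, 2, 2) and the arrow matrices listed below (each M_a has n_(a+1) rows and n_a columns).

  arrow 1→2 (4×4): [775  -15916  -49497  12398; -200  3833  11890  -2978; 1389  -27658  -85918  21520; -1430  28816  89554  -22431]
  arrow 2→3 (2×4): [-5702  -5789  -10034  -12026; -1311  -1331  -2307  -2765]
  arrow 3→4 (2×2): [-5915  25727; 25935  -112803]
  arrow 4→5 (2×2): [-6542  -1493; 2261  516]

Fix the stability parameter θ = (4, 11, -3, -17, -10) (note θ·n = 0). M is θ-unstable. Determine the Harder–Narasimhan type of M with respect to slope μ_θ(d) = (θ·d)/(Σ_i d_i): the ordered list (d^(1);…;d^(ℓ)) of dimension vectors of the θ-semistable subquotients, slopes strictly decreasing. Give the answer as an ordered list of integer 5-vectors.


Barcode: M ≅ I[1,2]^2, I[1,3], I[1,5], I[4,5]. HN layers by μ_θ (5 steps, strictly decreasing):
  μ^(1)=11; μ^(2)=4; μ^(3)=-3; μ^(4)=-10; μ^(5)=-17

((0, 2, 0, 0, 0); (3, 1, 1, 0, 0); (1, 1, 1, 1, 1); (0, 0, 0, 0, 1); (0, 0, 0, 1, 0))


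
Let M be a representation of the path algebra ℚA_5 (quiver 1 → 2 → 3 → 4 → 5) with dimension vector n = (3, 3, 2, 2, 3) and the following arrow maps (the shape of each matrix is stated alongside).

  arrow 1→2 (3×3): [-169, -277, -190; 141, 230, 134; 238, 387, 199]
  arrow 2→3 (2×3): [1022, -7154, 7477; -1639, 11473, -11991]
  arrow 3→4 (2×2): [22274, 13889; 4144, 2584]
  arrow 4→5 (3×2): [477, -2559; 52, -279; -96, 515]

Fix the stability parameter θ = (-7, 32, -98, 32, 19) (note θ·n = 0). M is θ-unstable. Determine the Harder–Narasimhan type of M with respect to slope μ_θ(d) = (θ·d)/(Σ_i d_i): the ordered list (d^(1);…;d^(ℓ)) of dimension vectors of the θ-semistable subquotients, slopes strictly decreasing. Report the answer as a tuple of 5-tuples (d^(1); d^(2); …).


Interval decomposition of M: I[1,2], I[1,3], I[1,5], I[4,5], I[5,5].
HN type (ℓ=5): μ^(1)=32; μ^(2)=51/2; μ^(3)=19; μ^(4)=-7; μ^(5)=-73/3

((0, 1, 0, 0, 0); (0, 0, 0, 2, 2); (0, 0, 0, 0, 1); (1, 0, 0, 0, 0); (2, 2, 2, 0, 0))


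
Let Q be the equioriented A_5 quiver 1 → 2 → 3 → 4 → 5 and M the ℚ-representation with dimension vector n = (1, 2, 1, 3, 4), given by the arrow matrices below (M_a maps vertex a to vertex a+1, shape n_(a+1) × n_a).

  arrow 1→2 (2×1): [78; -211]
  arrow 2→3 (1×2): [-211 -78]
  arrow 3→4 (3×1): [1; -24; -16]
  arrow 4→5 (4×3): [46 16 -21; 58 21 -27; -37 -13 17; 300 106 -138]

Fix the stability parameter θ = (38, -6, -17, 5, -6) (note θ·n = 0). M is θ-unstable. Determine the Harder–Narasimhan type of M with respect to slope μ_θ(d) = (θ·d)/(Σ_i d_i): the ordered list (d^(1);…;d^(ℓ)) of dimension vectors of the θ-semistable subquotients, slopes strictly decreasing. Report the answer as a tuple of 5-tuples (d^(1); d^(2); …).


Barcode: M ≅ I[1,2], I[2,5], I[4,5]^2, I[5,5]. HN layers by μ_θ (4 steps, strictly decreasing):
  μ^(1)=16; μ^(2)=-1/2; μ^(3)=-6; μ^(4)=-23/2

((1, 1, 0, 0, 0); (0, 0, 0, 3, 3); (0, 0, 0, 0, 1); (0, 1, 1, 0, 0))


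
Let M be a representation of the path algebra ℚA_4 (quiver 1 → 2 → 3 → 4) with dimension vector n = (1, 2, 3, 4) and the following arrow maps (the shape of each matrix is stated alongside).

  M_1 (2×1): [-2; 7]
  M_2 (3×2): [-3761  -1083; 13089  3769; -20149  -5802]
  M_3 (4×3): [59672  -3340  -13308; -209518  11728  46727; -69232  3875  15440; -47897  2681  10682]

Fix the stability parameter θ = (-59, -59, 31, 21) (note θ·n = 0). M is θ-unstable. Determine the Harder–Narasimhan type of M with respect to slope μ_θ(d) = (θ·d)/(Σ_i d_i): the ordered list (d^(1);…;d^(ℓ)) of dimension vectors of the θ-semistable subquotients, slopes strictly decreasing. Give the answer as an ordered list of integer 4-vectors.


Barcode: M ≅ I[1,4], I[2,4], I[3,4], I[4,4]. HN layers by μ_θ (3 steps, strictly decreasing):
  μ^(1)=26; μ^(2)=21; μ^(3)=-59

((0, 0, 3, 3); (0, 0, 0, 1); (1, 2, 0, 0))


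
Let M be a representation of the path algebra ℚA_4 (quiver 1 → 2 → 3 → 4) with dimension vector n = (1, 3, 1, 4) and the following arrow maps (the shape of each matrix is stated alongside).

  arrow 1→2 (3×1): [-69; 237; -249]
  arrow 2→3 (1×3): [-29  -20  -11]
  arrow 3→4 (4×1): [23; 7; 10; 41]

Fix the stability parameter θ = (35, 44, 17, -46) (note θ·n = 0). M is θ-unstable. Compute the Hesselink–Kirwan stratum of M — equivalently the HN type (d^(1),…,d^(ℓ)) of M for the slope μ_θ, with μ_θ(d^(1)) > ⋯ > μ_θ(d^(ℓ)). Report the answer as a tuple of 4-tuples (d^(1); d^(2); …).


Via rank(M_{q-1}∘⋯∘M_p): M ≅ I[1,2], I[2,2], I[2,4], I[4,4]^3.
μ_θ-semistable layers: μ^(1)=44; μ^(2)=35; μ^(3)=5; μ^(4)=-46

((0, 2, 0, 0); (1, 0, 0, 0); (0, 1, 1, 1); (0, 0, 0, 3))


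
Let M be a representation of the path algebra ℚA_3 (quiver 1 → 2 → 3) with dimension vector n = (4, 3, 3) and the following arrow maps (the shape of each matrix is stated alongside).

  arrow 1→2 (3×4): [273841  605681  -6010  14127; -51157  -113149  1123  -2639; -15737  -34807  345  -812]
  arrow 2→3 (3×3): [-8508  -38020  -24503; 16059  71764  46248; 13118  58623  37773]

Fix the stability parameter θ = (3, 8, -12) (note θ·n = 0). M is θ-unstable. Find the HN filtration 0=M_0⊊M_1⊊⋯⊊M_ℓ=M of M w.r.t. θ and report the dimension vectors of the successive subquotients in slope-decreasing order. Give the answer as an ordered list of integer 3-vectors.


Barcode: M ≅ I[1,1], I[1,3]^3. HN layers by μ_θ (2 steps, strictly decreasing):
  μ^(1)=3; μ^(2)=-1/3

((1, 0, 0); (3, 3, 3))


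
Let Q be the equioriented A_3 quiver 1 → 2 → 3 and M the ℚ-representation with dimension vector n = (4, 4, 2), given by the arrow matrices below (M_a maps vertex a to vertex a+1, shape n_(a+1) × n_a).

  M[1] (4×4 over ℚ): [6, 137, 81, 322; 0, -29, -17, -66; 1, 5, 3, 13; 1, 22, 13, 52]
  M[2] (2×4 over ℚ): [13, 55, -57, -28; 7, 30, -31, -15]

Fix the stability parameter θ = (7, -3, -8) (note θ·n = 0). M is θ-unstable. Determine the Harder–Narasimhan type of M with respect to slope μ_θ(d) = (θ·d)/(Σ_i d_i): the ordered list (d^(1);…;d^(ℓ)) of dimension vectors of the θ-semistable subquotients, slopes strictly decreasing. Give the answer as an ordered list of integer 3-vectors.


Barcode: M ≅ I[1,2]^2, I[1,3]^2. HN layers by μ_θ (2 steps, strictly decreasing):
  μ^(1)=2; μ^(2)=-4/3

((2, 2, 0); (2, 2, 2))


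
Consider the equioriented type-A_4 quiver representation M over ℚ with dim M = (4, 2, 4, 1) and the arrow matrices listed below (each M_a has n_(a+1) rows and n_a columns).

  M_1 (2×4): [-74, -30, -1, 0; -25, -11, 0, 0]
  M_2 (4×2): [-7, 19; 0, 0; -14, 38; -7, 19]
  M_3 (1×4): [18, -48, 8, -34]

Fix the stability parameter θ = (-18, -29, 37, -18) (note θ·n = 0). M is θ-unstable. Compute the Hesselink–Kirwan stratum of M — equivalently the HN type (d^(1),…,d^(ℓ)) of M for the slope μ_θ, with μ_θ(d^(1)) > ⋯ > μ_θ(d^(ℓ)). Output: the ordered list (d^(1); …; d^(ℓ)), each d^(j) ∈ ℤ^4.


Via rank(M_{q-1}∘⋯∘M_p): M ≅ I[1,1]^2, I[1,2], I[1,3], I[3,3]^2, I[3,4].
μ_θ-semistable layers: μ^(1)=37; μ^(2)=19/2; μ^(3)=-18; μ^(4)=-47/2

((0, 0, 3, 0); (0, 0, 1, 1); (2, 0, 0, 0); (2, 2, 0, 0))


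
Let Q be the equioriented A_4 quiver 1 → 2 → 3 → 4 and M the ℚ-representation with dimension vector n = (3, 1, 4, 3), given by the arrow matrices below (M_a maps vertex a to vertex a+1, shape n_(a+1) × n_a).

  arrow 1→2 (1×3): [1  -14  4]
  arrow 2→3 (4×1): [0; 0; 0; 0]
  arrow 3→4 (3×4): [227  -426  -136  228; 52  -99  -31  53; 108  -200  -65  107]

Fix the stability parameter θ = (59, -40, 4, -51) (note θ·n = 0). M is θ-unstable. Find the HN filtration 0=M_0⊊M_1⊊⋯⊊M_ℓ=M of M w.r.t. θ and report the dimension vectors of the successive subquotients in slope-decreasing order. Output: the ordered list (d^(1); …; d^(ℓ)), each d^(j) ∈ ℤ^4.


Via rank(M_{q-1}∘⋯∘M_p): M ≅ I[1,1]^2, I[1,2], I[3,3], I[3,4]^3.
μ_θ-semistable layers: μ^(1)=59; μ^(2)=19/2; μ^(3)=4; μ^(4)=-47/2

((2, 0, 0, 0); (1, 1, 0, 0); (0, 0, 1, 0); (0, 0, 3, 3))


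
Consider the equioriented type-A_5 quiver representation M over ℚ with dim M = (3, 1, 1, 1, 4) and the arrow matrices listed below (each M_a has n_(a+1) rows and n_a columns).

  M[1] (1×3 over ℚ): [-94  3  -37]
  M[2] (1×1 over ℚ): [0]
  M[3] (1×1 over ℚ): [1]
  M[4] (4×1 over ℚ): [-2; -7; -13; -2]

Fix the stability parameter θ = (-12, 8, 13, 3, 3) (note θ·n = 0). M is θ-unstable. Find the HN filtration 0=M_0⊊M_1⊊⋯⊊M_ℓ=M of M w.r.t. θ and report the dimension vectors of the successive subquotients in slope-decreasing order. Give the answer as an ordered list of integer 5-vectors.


Interval decomposition of M: I[1,1]^2, I[1,2], I[3,5], I[5,5]^3.
HN type (ℓ=4): μ^(1)=8; μ^(2)=19/3; μ^(3)=3; μ^(4)=-12

((0, 1, 0, 0, 0); (0, 0, 1, 1, 1); (0, 0, 0, 0, 3); (3, 0, 0, 0, 0))


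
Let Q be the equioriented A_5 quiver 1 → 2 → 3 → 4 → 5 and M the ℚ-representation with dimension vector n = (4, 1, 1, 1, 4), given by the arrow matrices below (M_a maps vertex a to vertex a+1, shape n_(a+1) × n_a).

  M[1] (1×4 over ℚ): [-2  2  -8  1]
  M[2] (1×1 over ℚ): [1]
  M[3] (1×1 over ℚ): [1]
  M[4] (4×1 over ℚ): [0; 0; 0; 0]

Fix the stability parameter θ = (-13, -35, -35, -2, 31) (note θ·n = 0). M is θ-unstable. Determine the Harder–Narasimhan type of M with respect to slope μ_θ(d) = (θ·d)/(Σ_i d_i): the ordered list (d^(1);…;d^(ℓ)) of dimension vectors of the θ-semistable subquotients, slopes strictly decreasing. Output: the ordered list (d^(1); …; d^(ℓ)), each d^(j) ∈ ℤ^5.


Interval decomposition of M: I[1,1]^3, I[1,4], I[5,5]^4.
HN type (ℓ=4): μ^(1)=31; μ^(2)=-2; μ^(3)=-13; μ^(4)=-83/3

((0, 0, 0, 0, 4); (0, 0, 0, 1, 0); (3, 0, 0, 0, 0); (1, 1, 1, 0, 0))


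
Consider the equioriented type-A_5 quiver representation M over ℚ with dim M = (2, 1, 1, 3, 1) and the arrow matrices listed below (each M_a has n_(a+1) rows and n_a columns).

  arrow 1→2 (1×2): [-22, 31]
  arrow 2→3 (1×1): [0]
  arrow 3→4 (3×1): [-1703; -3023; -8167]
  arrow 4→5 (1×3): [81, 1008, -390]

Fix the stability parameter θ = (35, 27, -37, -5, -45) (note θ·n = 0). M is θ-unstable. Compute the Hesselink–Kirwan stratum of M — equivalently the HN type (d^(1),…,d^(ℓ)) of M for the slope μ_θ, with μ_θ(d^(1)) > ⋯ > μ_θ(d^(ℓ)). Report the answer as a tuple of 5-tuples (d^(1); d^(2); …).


Via rank(M_{q-1}∘⋯∘M_p): M ≅ I[1,1], I[1,2], I[3,5], I[4,4]^2.
μ_θ-semistable layers: μ^(1)=35; μ^(2)=31; μ^(3)=-5; μ^(4)=-25; μ^(5)=-37

((1, 0, 0, 0, 0); (1, 1, 0, 0, 0); (0, 0, 0, 2, 0); (0, 0, 0, 1, 1); (0, 0, 1, 0, 0))


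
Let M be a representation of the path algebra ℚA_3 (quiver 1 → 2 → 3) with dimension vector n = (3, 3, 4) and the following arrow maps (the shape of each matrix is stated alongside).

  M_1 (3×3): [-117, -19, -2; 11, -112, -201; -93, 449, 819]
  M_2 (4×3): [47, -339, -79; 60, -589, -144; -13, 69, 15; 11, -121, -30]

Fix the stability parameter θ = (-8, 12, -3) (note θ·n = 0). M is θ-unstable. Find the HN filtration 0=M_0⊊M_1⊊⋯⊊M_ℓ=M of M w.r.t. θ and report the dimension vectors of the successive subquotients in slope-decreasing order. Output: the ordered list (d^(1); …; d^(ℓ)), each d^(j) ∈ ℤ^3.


Barcode: M ≅ I[1,3]^3, I[3,3]. HN layers by μ_θ (3 steps, strictly decreasing):
  μ^(1)=9/2; μ^(2)=-3; μ^(3)=-8

((0, 3, 3); (0, 0, 1); (3, 0, 0))


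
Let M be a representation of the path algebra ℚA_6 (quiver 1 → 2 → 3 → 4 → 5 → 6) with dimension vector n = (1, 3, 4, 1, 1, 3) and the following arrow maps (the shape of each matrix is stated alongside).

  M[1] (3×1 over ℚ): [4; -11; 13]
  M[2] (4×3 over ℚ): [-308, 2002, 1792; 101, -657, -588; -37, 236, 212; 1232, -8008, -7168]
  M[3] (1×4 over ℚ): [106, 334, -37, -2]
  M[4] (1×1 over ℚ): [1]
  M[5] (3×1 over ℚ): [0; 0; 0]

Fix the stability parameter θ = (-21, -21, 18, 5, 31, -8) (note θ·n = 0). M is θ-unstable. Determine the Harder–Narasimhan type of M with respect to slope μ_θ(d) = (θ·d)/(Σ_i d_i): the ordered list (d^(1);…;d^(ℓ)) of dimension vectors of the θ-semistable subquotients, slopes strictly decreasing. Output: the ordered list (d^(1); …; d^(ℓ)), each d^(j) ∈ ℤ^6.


Barcode: M ≅ I[1,5], I[2,2], I[2,3], I[3,3]^2, I[6,6]^3. HN layers by μ_θ (5 steps, strictly decreasing):
  μ^(1)=31; μ^(2)=18; μ^(3)=23/2; μ^(4)=-8; μ^(5)=-21

((0, 0, 0, 0, 1, 0); (0, 0, 3, 0, 0, 0); (0, 0, 1, 1, 0, 0); (0, 0, 0, 0, 0, 3); (1, 3, 0, 0, 0, 0))


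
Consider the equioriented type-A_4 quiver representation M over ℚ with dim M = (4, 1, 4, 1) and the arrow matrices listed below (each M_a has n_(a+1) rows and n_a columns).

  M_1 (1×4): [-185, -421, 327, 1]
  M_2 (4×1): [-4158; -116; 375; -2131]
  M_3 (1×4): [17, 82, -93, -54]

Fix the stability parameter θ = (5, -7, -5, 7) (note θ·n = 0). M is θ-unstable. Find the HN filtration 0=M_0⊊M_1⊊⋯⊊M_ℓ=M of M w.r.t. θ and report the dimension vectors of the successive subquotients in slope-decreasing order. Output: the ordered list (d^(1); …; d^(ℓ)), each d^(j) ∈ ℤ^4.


Via rank(M_{q-1}∘⋯∘M_p): M ≅ I[1,1]^3, I[1,4], I[3,3]^3.
μ_θ-semistable layers: μ^(1)=7; μ^(2)=5; μ^(3)=-7/3; μ^(4)=-5

((0, 0, 0, 1); (3, 0, 0, 0); (1, 1, 1, 0); (0, 0, 3, 0))


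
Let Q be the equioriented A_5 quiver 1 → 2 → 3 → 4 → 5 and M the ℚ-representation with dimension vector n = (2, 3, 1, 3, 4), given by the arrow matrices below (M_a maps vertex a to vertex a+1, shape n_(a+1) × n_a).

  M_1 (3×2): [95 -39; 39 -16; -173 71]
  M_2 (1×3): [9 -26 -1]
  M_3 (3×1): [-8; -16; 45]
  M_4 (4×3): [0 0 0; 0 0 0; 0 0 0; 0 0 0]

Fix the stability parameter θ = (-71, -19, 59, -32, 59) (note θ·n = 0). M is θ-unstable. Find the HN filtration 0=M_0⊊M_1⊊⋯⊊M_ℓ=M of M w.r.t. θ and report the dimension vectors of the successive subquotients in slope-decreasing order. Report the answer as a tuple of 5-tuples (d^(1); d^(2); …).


Via rank(M_{q-1}∘⋯∘M_p): M ≅ I[1,2], I[1,4], I[2,2], I[4,4]^2, I[5,5]^4.
μ_θ-semistable layers: μ^(1)=59; μ^(2)=27/2; μ^(3)=-19; μ^(4)=-32; μ^(5)=-71

((0, 0, 0, 0, 4); (0, 0, 1, 1, 0); (0, 3, 0, 0, 0); (0, 0, 0, 2, 0); (2, 0, 0, 0, 0))


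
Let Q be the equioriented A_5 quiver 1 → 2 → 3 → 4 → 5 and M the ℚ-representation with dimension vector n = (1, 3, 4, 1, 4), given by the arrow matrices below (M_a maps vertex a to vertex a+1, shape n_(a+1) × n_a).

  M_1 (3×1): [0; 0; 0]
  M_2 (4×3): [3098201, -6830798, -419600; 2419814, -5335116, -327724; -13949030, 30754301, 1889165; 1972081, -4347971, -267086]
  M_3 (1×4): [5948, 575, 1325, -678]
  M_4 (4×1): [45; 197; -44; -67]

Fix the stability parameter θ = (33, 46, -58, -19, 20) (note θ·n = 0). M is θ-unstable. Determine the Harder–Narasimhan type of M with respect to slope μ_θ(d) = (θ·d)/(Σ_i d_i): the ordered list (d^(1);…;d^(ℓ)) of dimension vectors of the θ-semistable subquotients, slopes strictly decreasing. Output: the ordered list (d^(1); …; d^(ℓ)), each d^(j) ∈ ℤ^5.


Barcode: M ≅ I[1,1], I[2,3]^2, I[2,5], I[3,3], I[5,5]^3. HN layers by μ_θ (5 steps, strictly decreasing):
  μ^(1)=33; μ^(2)=20; μ^(3)=-6; μ^(4)=-31/3; μ^(5)=-58

((1, 0, 0, 0, 0); (0, 0, 0, 0, 4); (0, 2, 2, 0, 0); (0, 1, 1, 1, 0); (0, 0, 1, 0, 0))


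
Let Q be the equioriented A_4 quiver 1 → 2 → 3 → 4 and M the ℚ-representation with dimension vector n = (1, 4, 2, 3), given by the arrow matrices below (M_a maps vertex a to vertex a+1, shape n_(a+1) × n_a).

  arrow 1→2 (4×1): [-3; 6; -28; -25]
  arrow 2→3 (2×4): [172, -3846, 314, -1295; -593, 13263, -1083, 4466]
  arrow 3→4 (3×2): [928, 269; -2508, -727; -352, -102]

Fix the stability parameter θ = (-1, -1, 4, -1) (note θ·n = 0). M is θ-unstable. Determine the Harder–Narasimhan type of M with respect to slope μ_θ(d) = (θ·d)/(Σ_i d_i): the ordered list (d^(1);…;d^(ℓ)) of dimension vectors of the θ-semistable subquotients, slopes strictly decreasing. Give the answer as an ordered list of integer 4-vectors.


Barcode: M ≅ I[1,4], I[2,2]^2, I[2,4], I[4,4]. HN layers by μ_θ (2 steps, strictly decreasing):
  μ^(1)=3/2; μ^(2)=-1

((0, 0, 2, 2); (1, 4, 0, 1))


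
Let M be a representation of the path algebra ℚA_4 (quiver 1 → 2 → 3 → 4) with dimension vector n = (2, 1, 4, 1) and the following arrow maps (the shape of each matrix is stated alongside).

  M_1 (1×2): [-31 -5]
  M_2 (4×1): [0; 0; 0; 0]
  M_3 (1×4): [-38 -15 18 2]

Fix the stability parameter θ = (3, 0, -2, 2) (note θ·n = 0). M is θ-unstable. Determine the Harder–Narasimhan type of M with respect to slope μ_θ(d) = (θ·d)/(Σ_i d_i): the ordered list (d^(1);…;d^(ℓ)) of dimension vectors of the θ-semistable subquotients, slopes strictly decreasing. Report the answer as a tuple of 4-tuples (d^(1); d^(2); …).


Interval decomposition of M: I[1,1], I[1,2], I[3,3]^3, I[3,4].
HN type (ℓ=4): μ^(1)=3; μ^(2)=2; μ^(3)=3/2; μ^(4)=-2

((1, 0, 0, 0); (0, 0, 0, 1); (1, 1, 0, 0); (0, 0, 4, 0))


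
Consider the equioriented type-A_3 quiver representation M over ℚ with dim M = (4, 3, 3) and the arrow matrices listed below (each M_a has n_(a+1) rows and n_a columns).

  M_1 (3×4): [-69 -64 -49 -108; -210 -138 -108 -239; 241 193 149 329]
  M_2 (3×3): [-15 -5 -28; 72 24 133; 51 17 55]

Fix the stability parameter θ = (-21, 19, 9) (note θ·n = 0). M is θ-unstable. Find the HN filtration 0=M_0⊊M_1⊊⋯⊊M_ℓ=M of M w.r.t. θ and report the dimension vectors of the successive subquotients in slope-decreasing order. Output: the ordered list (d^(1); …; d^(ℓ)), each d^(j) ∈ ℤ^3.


Via rank(M_{q-1}∘⋯∘M_p): M ≅ I[1,1], I[1,2], I[1,3]^2, I[3,3].
μ_θ-semistable layers: μ^(1)=19; μ^(2)=14; μ^(3)=9; μ^(4)=-21

((0, 1, 0); (0, 2, 2); (0, 0, 1); (4, 0, 0))


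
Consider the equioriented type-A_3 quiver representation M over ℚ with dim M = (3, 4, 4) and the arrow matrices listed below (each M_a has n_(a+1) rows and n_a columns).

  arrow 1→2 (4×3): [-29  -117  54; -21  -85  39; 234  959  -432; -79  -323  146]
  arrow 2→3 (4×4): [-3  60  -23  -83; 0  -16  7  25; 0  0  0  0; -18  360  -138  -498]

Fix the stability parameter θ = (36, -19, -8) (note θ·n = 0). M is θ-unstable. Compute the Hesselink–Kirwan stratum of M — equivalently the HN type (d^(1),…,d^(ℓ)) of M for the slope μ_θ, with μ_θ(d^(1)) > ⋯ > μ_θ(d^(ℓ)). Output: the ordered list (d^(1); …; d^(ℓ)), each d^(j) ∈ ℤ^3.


Barcode: M ≅ I[1,2], I[1,3]^2, I[2,2], I[3,3]^2. HN layers by μ_θ (4 steps, strictly decreasing):
  μ^(1)=17/2; μ^(2)=3; μ^(3)=-8; μ^(4)=-19

((1, 1, 0); (2, 2, 2); (0, 0, 2); (0, 1, 0))


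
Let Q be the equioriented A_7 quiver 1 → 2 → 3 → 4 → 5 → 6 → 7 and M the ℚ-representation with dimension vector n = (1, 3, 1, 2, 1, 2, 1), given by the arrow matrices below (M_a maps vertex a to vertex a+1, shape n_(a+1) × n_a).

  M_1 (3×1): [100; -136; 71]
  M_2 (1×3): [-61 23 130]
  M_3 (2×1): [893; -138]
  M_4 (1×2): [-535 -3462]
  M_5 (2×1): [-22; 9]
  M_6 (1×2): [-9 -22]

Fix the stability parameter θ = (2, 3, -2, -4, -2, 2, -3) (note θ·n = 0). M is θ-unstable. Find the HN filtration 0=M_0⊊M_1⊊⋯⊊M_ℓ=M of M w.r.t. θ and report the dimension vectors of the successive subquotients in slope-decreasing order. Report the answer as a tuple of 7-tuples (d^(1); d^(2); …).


Via rank(M_{q-1}∘⋯∘M_p): M ≅ I[1,6], I[2,2]^2, I[4,4], I[6,7].
μ_θ-semistable layers: μ^(1)=3; μ^(2)=2; μ^(3)=-1/2; μ^(4)=-3/5; μ^(5)=-4

((0, 2, 0, 0, 0, 0, 0); (0, 0, 0, 0, 0, 1, 0); (0, 0, 0, 0, 0, 1, 1); (1, 1, 1, 1, 1, 0, 0); (0, 0, 0, 1, 0, 0, 0))


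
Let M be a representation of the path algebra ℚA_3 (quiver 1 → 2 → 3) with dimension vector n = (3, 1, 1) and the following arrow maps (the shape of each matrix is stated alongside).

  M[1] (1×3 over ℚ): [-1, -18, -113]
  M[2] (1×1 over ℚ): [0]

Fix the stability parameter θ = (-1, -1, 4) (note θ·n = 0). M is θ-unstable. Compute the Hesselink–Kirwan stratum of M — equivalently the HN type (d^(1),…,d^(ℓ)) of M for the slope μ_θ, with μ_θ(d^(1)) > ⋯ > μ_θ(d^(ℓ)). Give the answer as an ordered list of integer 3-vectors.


Barcode: M ≅ I[1,1]^2, I[1,2], I[3,3]. HN layers by μ_θ (2 steps, strictly decreasing):
  μ^(1)=4; μ^(2)=-1

((0, 0, 1); (3, 1, 0))


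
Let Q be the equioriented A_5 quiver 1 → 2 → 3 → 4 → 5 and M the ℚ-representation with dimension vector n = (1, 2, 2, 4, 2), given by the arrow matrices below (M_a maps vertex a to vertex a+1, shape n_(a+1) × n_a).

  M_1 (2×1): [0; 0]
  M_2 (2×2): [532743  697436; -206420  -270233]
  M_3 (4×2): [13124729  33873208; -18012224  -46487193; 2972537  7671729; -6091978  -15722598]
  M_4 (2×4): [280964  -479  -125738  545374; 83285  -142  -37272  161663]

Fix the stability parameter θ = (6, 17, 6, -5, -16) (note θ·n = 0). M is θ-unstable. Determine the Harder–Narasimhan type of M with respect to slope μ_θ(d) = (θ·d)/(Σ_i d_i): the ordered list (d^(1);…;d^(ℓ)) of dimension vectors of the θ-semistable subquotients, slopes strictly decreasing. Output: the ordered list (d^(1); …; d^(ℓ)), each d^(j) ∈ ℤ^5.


Interval decomposition of M: I[1,1], I[2,5]^2, I[4,4]^2.
HN type (ℓ=3): μ^(1)=6; μ^(2)=1/2; μ^(3)=-5

((1, 0, 0, 0, 0); (0, 2, 2, 2, 2); (0, 0, 0, 2, 0))


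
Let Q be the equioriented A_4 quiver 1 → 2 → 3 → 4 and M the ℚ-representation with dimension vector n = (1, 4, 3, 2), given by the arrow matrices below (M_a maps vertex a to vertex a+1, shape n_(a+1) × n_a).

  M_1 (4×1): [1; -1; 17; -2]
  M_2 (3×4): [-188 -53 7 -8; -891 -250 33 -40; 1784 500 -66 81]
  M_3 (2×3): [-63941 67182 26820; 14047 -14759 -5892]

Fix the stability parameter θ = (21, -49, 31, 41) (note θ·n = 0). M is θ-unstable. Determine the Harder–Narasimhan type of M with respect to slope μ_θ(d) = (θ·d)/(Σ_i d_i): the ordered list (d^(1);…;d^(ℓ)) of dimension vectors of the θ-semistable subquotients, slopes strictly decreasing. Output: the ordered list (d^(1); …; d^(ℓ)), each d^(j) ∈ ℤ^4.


Barcode: M ≅ I[1,2], I[2,3], I[2,4]^2. HN layers by μ_θ (4 steps, strictly decreasing):
  μ^(1)=41; μ^(2)=31; μ^(3)=-14; μ^(4)=-49

((0, 0, 0, 2); (0, 0, 3, 0); (1, 1, 0, 0); (0, 3, 0, 0))


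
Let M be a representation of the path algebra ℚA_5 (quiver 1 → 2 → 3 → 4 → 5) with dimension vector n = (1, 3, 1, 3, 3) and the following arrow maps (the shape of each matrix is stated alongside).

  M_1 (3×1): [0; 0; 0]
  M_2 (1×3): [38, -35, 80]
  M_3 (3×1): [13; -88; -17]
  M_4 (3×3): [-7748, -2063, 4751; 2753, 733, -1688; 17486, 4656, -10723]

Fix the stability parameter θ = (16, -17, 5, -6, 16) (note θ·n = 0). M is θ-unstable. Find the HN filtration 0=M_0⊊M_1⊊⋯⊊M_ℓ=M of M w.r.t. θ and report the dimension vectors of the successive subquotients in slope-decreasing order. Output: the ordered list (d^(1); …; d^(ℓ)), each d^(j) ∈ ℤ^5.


Via rank(M_{q-1}∘⋯∘M_p): M ≅ I[1,1], I[2,2]^2, I[2,5], I[4,5]^2.
μ_θ-semistable layers: μ^(1)=16; μ^(2)=-1/2; μ^(3)=-6; μ^(4)=-17

((1, 0, 0, 0, 3); (0, 0, 1, 1, 0); (0, 0, 0, 2, 0); (0, 3, 0, 0, 0))
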